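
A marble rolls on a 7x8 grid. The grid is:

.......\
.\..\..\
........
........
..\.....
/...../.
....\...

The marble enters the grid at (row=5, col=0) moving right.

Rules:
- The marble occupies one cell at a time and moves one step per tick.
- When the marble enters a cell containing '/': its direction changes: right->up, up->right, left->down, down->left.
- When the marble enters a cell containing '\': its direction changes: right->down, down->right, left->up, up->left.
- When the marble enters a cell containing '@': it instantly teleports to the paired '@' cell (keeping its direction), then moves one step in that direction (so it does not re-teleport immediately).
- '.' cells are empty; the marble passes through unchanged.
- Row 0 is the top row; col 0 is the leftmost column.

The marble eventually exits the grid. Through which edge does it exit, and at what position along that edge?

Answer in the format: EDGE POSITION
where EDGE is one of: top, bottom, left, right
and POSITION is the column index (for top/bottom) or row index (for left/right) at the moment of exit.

Answer: top 0

Derivation:
Step 1: enter (5,0), '/' deflects right->up, move up to (4,0)
Step 2: enter (4,0), '.' pass, move up to (3,0)
Step 3: enter (3,0), '.' pass, move up to (2,0)
Step 4: enter (2,0), '.' pass, move up to (1,0)
Step 5: enter (1,0), '.' pass, move up to (0,0)
Step 6: enter (0,0), '.' pass, move up to (-1,0)
Step 7: at (-1,0) — EXIT via top edge, pos 0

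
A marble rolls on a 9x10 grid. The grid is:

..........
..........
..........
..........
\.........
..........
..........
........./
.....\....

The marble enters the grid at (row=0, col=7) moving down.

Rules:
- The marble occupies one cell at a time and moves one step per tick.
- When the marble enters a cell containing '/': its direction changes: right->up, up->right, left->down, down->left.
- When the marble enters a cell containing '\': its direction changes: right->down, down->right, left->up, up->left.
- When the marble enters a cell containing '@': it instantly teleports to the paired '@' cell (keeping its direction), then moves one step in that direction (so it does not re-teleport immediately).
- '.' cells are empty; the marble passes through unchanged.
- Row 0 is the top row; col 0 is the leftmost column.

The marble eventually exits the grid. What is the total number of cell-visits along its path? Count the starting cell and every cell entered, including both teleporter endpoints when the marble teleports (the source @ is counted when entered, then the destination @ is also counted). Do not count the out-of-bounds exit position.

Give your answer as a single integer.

Step 1: enter (0,7), '.' pass, move down to (1,7)
Step 2: enter (1,7), '.' pass, move down to (2,7)
Step 3: enter (2,7), '.' pass, move down to (3,7)
Step 4: enter (3,7), '.' pass, move down to (4,7)
Step 5: enter (4,7), '.' pass, move down to (5,7)
Step 6: enter (5,7), '.' pass, move down to (6,7)
Step 7: enter (6,7), '.' pass, move down to (7,7)
Step 8: enter (7,7), '.' pass, move down to (8,7)
Step 9: enter (8,7), '.' pass, move down to (9,7)
Step 10: at (9,7) — EXIT via bottom edge, pos 7
Path length (cell visits): 9

Answer: 9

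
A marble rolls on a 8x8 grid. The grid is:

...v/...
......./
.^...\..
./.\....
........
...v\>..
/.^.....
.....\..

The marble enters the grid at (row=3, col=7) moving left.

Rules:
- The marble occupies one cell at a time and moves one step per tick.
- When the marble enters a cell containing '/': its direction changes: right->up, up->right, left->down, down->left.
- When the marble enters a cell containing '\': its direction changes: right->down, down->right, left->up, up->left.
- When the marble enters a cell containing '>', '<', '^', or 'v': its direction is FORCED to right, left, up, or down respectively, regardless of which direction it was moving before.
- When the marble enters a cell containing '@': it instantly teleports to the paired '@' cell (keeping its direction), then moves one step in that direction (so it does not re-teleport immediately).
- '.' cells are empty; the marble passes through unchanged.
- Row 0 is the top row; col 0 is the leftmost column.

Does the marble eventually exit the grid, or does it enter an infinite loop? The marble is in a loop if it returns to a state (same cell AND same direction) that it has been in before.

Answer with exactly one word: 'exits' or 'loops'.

Answer: exits

Derivation:
Step 1: enter (3,7), '.' pass, move left to (3,6)
Step 2: enter (3,6), '.' pass, move left to (3,5)
Step 3: enter (3,5), '.' pass, move left to (3,4)
Step 4: enter (3,4), '.' pass, move left to (3,3)
Step 5: enter (3,3), '\' deflects left->up, move up to (2,3)
Step 6: enter (2,3), '.' pass, move up to (1,3)
Step 7: enter (1,3), '.' pass, move up to (0,3)
Step 8: enter (0,3), 'v' forces up->down, move down to (1,3)
Step 9: enter (1,3), '.' pass, move down to (2,3)
Step 10: enter (2,3), '.' pass, move down to (3,3)
Step 11: enter (3,3), '\' deflects down->right, move right to (3,4)
Step 12: enter (3,4), '.' pass, move right to (3,5)
Step 13: enter (3,5), '.' pass, move right to (3,6)
Step 14: enter (3,6), '.' pass, move right to (3,7)
Step 15: enter (3,7), '.' pass, move right to (3,8)
Step 16: at (3,8) — EXIT via right edge, pos 3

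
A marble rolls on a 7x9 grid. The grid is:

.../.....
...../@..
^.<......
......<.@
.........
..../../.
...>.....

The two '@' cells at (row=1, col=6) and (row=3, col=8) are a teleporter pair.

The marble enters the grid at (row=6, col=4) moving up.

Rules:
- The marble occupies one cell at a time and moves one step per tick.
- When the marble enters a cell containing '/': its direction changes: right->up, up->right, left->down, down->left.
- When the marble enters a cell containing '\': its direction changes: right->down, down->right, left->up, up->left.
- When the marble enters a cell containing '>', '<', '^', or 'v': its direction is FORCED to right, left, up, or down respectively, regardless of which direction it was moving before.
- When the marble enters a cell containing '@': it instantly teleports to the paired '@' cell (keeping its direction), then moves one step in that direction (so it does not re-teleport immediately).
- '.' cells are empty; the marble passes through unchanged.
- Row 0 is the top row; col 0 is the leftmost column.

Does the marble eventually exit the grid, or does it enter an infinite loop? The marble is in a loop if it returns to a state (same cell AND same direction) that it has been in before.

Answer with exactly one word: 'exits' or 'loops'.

Answer: exits

Derivation:
Step 1: enter (6,4), '.' pass, move up to (5,4)
Step 2: enter (5,4), '/' deflects up->right, move right to (5,5)
Step 3: enter (5,5), '.' pass, move right to (5,6)
Step 4: enter (5,6), '.' pass, move right to (5,7)
Step 5: enter (5,7), '/' deflects right->up, move up to (4,7)
Step 6: enter (4,7), '.' pass, move up to (3,7)
Step 7: enter (3,7), '.' pass, move up to (2,7)
Step 8: enter (2,7), '.' pass, move up to (1,7)
Step 9: enter (1,7), '.' pass, move up to (0,7)
Step 10: enter (0,7), '.' pass, move up to (-1,7)
Step 11: at (-1,7) — EXIT via top edge, pos 7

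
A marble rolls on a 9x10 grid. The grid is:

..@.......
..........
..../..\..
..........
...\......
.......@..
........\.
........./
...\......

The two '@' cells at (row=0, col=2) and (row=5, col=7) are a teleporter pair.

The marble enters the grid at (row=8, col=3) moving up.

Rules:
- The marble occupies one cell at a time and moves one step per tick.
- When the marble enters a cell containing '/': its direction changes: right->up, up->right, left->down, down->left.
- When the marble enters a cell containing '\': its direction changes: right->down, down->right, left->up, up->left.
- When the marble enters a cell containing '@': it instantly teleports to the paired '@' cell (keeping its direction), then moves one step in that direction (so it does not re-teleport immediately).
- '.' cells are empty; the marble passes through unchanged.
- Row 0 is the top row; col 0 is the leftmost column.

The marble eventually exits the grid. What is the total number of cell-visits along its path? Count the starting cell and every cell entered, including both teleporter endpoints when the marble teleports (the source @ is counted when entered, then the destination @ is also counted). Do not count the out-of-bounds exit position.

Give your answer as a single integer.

Step 1: enter (8,3), '\' deflects up->left, move left to (8,2)
Step 2: enter (8,2), '.' pass, move left to (8,1)
Step 3: enter (8,1), '.' pass, move left to (8,0)
Step 4: enter (8,0), '.' pass, move left to (8,-1)
Step 5: at (8,-1) — EXIT via left edge, pos 8
Path length (cell visits): 4

Answer: 4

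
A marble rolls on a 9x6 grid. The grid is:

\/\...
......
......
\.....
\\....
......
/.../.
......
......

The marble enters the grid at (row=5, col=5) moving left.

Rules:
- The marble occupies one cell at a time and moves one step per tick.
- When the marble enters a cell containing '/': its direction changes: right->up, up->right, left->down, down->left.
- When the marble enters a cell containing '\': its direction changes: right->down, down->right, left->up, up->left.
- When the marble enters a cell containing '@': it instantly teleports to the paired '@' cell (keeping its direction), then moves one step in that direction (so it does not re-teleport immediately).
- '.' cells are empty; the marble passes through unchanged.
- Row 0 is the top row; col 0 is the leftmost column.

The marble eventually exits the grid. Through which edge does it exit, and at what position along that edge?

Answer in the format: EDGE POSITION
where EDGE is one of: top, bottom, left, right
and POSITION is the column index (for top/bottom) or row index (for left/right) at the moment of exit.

Answer: left 5

Derivation:
Step 1: enter (5,5), '.' pass, move left to (5,4)
Step 2: enter (5,4), '.' pass, move left to (5,3)
Step 3: enter (5,3), '.' pass, move left to (5,2)
Step 4: enter (5,2), '.' pass, move left to (5,1)
Step 5: enter (5,1), '.' pass, move left to (5,0)
Step 6: enter (5,0), '.' pass, move left to (5,-1)
Step 7: at (5,-1) — EXIT via left edge, pos 5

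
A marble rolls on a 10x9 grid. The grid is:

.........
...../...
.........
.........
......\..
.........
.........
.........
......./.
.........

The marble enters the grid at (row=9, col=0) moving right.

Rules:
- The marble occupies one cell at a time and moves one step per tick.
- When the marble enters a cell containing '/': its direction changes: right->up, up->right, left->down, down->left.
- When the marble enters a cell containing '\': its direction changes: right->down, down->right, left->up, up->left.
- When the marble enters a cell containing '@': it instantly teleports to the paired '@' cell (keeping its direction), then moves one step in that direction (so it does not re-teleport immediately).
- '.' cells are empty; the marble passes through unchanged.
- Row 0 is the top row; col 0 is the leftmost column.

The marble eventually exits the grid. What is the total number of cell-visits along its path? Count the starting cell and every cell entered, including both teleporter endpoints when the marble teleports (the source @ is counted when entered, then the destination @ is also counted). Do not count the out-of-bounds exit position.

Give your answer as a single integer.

Step 1: enter (9,0), '.' pass, move right to (9,1)
Step 2: enter (9,1), '.' pass, move right to (9,2)
Step 3: enter (9,2), '.' pass, move right to (9,3)
Step 4: enter (9,3), '.' pass, move right to (9,4)
Step 5: enter (9,4), '.' pass, move right to (9,5)
Step 6: enter (9,5), '.' pass, move right to (9,6)
Step 7: enter (9,6), '.' pass, move right to (9,7)
Step 8: enter (9,7), '.' pass, move right to (9,8)
Step 9: enter (9,8), '.' pass, move right to (9,9)
Step 10: at (9,9) — EXIT via right edge, pos 9
Path length (cell visits): 9

Answer: 9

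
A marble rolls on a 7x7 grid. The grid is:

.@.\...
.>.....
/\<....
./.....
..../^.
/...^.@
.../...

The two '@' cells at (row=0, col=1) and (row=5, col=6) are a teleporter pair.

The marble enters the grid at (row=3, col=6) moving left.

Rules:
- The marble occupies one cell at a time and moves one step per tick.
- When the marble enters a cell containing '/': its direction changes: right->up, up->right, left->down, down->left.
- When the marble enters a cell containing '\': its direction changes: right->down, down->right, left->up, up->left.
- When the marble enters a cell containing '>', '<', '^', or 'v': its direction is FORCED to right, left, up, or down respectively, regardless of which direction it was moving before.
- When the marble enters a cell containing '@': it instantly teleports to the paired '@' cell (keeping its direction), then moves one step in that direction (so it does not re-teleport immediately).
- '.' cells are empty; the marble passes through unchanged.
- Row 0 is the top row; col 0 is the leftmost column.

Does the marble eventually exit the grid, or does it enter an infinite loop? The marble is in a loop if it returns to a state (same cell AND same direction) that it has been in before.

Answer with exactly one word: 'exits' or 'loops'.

Step 1: enter (3,6), '.' pass, move left to (3,5)
Step 2: enter (3,5), '.' pass, move left to (3,4)
Step 3: enter (3,4), '.' pass, move left to (3,3)
Step 4: enter (3,3), '.' pass, move left to (3,2)
Step 5: enter (3,2), '.' pass, move left to (3,1)
Step 6: enter (3,1), '/' deflects left->down, move down to (4,1)
Step 7: enter (4,1), '.' pass, move down to (5,1)
Step 8: enter (5,1), '.' pass, move down to (6,1)
Step 9: enter (6,1), '.' pass, move down to (7,1)
Step 10: at (7,1) — EXIT via bottom edge, pos 1

Answer: exits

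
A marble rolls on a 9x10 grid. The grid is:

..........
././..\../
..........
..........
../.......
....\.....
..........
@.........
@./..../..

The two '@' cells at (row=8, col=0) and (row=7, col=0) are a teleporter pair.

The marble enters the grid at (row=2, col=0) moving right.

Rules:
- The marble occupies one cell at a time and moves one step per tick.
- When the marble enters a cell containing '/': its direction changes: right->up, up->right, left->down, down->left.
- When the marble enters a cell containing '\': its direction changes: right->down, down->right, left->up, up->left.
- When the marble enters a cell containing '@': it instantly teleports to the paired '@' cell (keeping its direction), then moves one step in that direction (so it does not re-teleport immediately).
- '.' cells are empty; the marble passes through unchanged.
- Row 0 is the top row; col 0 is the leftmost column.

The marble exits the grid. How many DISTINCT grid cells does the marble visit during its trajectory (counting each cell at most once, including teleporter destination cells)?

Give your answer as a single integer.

Step 1: enter (2,0), '.' pass, move right to (2,1)
Step 2: enter (2,1), '.' pass, move right to (2,2)
Step 3: enter (2,2), '.' pass, move right to (2,3)
Step 4: enter (2,3), '.' pass, move right to (2,4)
Step 5: enter (2,4), '.' pass, move right to (2,5)
Step 6: enter (2,5), '.' pass, move right to (2,6)
Step 7: enter (2,6), '.' pass, move right to (2,7)
Step 8: enter (2,7), '.' pass, move right to (2,8)
Step 9: enter (2,8), '.' pass, move right to (2,9)
Step 10: enter (2,9), '.' pass, move right to (2,10)
Step 11: at (2,10) — EXIT via right edge, pos 2
Distinct cells visited: 10 (path length 10)

Answer: 10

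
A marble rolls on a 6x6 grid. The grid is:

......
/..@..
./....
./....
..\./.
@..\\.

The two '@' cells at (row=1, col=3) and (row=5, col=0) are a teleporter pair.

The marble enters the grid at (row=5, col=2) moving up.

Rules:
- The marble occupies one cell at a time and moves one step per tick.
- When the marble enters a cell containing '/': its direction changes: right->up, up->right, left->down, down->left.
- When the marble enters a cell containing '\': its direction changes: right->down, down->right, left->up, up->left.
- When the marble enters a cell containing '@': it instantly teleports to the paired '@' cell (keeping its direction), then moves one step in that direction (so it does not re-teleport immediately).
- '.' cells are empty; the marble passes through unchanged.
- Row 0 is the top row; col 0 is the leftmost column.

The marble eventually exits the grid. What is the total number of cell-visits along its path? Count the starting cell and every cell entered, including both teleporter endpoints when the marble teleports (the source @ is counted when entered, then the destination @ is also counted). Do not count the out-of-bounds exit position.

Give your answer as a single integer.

Step 1: enter (5,2), '.' pass, move up to (4,2)
Step 2: enter (4,2), '\' deflects up->left, move left to (4,1)
Step 3: enter (4,1), '.' pass, move left to (4,0)
Step 4: enter (4,0), '.' pass, move left to (4,-1)
Step 5: at (4,-1) — EXIT via left edge, pos 4
Path length (cell visits): 4

Answer: 4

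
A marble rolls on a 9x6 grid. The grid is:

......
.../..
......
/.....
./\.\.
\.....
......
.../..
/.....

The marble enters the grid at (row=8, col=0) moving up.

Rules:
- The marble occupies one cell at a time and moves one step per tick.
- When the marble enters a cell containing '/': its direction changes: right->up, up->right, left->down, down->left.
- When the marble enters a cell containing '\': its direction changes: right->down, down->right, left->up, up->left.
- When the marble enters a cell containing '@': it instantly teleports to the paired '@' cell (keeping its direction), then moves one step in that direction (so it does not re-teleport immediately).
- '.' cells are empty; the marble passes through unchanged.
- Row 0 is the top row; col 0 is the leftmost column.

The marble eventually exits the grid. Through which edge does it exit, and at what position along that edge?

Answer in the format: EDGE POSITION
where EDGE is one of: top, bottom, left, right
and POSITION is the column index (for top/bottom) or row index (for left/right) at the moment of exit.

Step 1: enter (8,0), '/' deflects up->right, move right to (8,1)
Step 2: enter (8,1), '.' pass, move right to (8,2)
Step 3: enter (8,2), '.' pass, move right to (8,3)
Step 4: enter (8,3), '.' pass, move right to (8,4)
Step 5: enter (8,4), '.' pass, move right to (8,5)
Step 6: enter (8,5), '.' pass, move right to (8,6)
Step 7: at (8,6) — EXIT via right edge, pos 8

Answer: right 8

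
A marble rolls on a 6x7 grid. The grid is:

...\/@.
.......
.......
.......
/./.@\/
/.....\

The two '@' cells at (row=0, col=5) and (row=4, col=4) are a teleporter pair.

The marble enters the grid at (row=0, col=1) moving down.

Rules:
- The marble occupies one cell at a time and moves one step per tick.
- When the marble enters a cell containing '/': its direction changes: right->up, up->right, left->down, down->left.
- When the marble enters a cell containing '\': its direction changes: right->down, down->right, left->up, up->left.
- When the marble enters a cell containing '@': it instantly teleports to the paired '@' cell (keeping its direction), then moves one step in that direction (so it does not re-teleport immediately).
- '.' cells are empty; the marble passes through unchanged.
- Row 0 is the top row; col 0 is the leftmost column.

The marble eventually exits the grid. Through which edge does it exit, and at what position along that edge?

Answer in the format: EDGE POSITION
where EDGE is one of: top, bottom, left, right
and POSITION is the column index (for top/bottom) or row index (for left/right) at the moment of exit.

Step 1: enter (0,1), '.' pass, move down to (1,1)
Step 2: enter (1,1), '.' pass, move down to (2,1)
Step 3: enter (2,1), '.' pass, move down to (3,1)
Step 4: enter (3,1), '.' pass, move down to (4,1)
Step 5: enter (4,1), '.' pass, move down to (5,1)
Step 6: enter (5,1), '.' pass, move down to (6,1)
Step 7: at (6,1) — EXIT via bottom edge, pos 1

Answer: bottom 1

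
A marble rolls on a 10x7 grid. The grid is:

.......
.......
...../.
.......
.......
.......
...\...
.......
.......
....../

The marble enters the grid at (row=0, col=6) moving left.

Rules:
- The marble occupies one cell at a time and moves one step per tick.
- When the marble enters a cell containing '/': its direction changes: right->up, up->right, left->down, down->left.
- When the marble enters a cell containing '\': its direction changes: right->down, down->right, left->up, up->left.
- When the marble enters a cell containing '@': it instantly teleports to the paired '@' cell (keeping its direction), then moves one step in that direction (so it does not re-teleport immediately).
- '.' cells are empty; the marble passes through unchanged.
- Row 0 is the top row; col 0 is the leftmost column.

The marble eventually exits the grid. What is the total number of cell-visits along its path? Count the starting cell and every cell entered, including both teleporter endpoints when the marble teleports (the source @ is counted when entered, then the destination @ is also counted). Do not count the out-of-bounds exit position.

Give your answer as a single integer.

Answer: 7

Derivation:
Step 1: enter (0,6), '.' pass, move left to (0,5)
Step 2: enter (0,5), '.' pass, move left to (0,4)
Step 3: enter (0,4), '.' pass, move left to (0,3)
Step 4: enter (0,3), '.' pass, move left to (0,2)
Step 5: enter (0,2), '.' pass, move left to (0,1)
Step 6: enter (0,1), '.' pass, move left to (0,0)
Step 7: enter (0,0), '.' pass, move left to (0,-1)
Step 8: at (0,-1) — EXIT via left edge, pos 0
Path length (cell visits): 7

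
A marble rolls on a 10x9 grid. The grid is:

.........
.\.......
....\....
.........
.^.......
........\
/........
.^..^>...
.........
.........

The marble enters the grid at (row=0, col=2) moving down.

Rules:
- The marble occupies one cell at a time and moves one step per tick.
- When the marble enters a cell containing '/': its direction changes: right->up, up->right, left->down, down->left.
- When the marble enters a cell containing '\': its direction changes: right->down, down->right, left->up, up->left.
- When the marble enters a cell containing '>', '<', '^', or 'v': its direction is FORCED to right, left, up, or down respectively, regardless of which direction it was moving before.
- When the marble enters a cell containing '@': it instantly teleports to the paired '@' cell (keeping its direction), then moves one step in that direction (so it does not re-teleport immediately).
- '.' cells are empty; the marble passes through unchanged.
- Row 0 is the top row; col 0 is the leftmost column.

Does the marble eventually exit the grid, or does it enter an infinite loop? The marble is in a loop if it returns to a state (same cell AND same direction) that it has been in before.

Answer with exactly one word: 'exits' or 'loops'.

Step 1: enter (0,2), '.' pass, move down to (1,2)
Step 2: enter (1,2), '.' pass, move down to (2,2)
Step 3: enter (2,2), '.' pass, move down to (3,2)
Step 4: enter (3,2), '.' pass, move down to (4,2)
Step 5: enter (4,2), '.' pass, move down to (5,2)
Step 6: enter (5,2), '.' pass, move down to (6,2)
Step 7: enter (6,2), '.' pass, move down to (7,2)
Step 8: enter (7,2), '.' pass, move down to (8,2)
Step 9: enter (8,2), '.' pass, move down to (9,2)
Step 10: enter (9,2), '.' pass, move down to (10,2)
Step 11: at (10,2) — EXIT via bottom edge, pos 2

Answer: exits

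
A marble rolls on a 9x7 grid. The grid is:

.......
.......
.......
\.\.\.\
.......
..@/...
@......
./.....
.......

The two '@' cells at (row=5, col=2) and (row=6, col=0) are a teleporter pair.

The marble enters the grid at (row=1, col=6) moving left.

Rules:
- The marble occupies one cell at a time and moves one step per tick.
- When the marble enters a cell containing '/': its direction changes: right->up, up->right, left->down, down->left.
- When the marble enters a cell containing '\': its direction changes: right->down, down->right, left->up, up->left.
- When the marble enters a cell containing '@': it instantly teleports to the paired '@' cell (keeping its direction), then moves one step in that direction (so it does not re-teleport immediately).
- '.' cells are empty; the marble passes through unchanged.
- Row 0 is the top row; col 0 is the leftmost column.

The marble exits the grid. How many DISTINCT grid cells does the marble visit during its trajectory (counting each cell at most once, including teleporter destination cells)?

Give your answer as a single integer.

Answer: 7

Derivation:
Step 1: enter (1,6), '.' pass, move left to (1,5)
Step 2: enter (1,5), '.' pass, move left to (1,4)
Step 3: enter (1,4), '.' pass, move left to (1,3)
Step 4: enter (1,3), '.' pass, move left to (1,2)
Step 5: enter (1,2), '.' pass, move left to (1,1)
Step 6: enter (1,1), '.' pass, move left to (1,0)
Step 7: enter (1,0), '.' pass, move left to (1,-1)
Step 8: at (1,-1) — EXIT via left edge, pos 1
Distinct cells visited: 7 (path length 7)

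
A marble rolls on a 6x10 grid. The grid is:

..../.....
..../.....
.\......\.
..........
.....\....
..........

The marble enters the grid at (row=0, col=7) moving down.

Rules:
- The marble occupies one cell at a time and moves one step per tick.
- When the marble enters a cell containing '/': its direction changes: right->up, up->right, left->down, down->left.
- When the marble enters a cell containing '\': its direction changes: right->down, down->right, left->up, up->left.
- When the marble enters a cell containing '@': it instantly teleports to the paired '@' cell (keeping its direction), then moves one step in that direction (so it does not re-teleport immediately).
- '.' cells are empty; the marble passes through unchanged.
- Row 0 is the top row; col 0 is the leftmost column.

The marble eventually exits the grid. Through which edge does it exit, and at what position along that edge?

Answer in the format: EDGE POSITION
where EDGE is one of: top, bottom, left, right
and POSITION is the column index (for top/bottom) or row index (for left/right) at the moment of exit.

Answer: bottom 7

Derivation:
Step 1: enter (0,7), '.' pass, move down to (1,7)
Step 2: enter (1,7), '.' pass, move down to (2,7)
Step 3: enter (2,7), '.' pass, move down to (3,7)
Step 4: enter (3,7), '.' pass, move down to (4,7)
Step 5: enter (4,7), '.' pass, move down to (5,7)
Step 6: enter (5,7), '.' pass, move down to (6,7)
Step 7: at (6,7) — EXIT via bottom edge, pos 7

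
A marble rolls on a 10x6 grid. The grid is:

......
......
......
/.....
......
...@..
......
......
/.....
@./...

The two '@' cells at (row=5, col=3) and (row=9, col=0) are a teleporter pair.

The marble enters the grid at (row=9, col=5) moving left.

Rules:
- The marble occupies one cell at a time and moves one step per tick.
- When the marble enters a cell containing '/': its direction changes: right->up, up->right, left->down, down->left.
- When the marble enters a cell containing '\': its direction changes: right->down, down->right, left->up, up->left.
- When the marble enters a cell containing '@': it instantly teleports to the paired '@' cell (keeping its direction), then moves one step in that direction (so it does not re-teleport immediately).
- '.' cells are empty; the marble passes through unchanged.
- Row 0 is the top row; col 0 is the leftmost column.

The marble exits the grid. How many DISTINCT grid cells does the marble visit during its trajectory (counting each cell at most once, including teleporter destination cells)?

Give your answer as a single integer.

Answer: 4

Derivation:
Step 1: enter (9,5), '.' pass, move left to (9,4)
Step 2: enter (9,4), '.' pass, move left to (9,3)
Step 3: enter (9,3), '.' pass, move left to (9,2)
Step 4: enter (9,2), '/' deflects left->down, move down to (10,2)
Step 5: at (10,2) — EXIT via bottom edge, pos 2
Distinct cells visited: 4 (path length 4)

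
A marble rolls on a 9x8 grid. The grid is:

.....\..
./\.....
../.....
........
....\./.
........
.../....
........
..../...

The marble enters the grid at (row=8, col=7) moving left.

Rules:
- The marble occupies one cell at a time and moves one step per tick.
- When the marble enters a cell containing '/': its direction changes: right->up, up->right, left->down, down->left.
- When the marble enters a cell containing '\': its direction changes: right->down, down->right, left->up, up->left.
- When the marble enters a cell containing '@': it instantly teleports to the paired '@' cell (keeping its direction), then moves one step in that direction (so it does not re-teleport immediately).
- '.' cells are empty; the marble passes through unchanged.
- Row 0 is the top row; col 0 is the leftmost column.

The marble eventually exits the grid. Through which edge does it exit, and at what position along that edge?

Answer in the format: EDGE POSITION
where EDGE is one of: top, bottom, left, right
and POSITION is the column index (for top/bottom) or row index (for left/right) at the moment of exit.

Answer: bottom 4

Derivation:
Step 1: enter (8,7), '.' pass, move left to (8,6)
Step 2: enter (8,6), '.' pass, move left to (8,5)
Step 3: enter (8,5), '.' pass, move left to (8,4)
Step 4: enter (8,4), '/' deflects left->down, move down to (9,4)
Step 5: at (9,4) — EXIT via bottom edge, pos 4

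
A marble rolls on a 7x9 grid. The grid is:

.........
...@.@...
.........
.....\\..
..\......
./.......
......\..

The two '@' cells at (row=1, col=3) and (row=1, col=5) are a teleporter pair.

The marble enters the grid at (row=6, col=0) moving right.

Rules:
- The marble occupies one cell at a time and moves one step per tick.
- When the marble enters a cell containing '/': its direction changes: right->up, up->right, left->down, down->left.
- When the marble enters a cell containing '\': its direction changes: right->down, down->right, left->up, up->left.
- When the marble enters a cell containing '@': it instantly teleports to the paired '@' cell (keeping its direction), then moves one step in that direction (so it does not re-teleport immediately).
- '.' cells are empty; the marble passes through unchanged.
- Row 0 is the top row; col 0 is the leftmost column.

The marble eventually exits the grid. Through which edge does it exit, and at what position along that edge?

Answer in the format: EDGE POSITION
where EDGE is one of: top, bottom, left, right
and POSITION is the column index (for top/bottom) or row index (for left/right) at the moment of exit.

Answer: bottom 6

Derivation:
Step 1: enter (6,0), '.' pass, move right to (6,1)
Step 2: enter (6,1), '.' pass, move right to (6,2)
Step 3: enter (6,2), '.' pass, move right to (6,3)
Step 4: enter (6,3), '.' pass, move right to (6,4)
Step 5: enter (6,4), '.' pass, move right to (6,5)
Step 6: enter (6,5), '.' pass, move right to (6,6)
Step 7: enter (6,6), '\' deflects right->down, move down to (7,6)
Step 8: at (7,6) — EXIT via bottom edge, pos 6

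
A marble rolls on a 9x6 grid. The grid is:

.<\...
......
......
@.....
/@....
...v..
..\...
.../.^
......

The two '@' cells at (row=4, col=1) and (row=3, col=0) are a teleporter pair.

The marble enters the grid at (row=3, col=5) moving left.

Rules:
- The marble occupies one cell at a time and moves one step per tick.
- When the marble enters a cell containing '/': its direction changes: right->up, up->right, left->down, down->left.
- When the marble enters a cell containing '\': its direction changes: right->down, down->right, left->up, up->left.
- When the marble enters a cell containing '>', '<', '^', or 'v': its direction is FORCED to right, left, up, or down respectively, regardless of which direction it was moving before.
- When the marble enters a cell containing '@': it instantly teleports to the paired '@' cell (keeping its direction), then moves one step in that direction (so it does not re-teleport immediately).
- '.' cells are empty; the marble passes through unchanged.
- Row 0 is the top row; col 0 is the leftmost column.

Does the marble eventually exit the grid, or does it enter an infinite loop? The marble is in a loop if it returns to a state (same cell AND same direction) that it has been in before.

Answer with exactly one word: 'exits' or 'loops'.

Answer: exits

Derivation:
Step 1: enter (3,5), '.' pass, move left to (3,4)
Step 2: enter (3,4), '.' pass, move left to (3,3)
Step 3: enter (3,3), '.' pass, move left to (3,2)
Step 4: enter (3,2), '.' pass, move left to (3,1)
Step 5: enter (3,1), '.' pass, move left to (3,0)
Step 6: enter (3,0), '@' teleport (3,0)->(4,1), also enter (4,1), move left to (4,0)
Step 7: enter (4,0), '/' deflects left->down, move down to (5,0)
Step 8: enter (5,0), '.' pass, move down to (6,0)
Step 9: enter (6,0), '.' pass, move down to (7,0)
Step 10: enter (7,0), '.' pass, move down to (8,0)
Step 11: enter (8,0), '.' pass, move down to (9,0)
Step 12: at (9,0) — EXIT via bottom edge, pos 0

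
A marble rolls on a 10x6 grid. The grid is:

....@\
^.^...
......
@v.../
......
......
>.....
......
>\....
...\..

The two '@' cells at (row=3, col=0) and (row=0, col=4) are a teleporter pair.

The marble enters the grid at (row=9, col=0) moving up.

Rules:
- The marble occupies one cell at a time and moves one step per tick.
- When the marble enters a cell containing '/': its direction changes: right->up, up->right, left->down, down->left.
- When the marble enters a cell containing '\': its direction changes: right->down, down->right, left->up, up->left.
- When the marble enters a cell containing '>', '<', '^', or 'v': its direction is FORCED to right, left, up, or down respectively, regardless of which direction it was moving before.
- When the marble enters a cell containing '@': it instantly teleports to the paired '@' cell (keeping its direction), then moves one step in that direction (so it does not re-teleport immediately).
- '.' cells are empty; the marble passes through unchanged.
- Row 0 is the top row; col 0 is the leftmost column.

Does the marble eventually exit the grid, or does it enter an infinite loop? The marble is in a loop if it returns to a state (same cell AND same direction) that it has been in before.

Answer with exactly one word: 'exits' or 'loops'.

Step 1: enter (9,0), '.' pass, move up to (8,0)
Step 2: enter (8,0), '>' forces up->right, move right to (8,1)
Step 3: enter (8,1), '\' deflects right->down, move down to (9,1)
Step 4: enter (9,1), '.' pass, move down to (10,1)
Step 5: at (10,1) — EXIT via bottom edge, pos 1

Answer: exits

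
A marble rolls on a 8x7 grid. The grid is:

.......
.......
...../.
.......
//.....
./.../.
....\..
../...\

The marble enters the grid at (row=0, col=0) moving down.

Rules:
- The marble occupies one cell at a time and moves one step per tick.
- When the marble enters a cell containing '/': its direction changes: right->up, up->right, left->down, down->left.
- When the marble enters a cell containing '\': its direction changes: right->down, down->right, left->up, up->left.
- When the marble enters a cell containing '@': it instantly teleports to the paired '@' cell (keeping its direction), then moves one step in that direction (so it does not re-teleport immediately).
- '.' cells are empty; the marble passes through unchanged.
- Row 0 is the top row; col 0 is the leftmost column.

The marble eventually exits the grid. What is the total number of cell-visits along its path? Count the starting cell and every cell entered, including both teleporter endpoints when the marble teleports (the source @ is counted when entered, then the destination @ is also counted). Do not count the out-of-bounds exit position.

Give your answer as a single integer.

Answer: 5

Derivation:
Step 1: enter (0,0), '.' pass, move down to (1,0)
Step 2: enter (1,0), '.' pass, move down to (2,0)
Step 3: enter (2,0), '.' pass, move down to (3,0)
Step 4: enter (3,0), '.' pass, move down to (4,0)
Step 5: enter (4,0), '/' deflects down->left, move left to (4,-1)
Step 6: at (4,-1) — EXIT via left edge, pos 4
Path length (cell visits): 5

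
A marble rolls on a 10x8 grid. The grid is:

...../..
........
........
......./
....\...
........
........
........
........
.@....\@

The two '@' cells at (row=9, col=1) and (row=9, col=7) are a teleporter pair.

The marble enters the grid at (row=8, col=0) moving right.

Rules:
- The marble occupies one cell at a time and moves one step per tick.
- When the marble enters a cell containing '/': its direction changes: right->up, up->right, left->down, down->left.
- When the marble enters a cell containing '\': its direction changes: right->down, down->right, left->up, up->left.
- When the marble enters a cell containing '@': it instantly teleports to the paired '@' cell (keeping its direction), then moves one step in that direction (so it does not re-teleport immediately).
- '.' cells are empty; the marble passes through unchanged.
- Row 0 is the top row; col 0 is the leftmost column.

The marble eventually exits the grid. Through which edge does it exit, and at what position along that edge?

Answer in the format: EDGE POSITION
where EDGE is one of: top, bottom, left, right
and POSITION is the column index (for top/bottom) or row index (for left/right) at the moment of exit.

Step 1: enter (8,0), '.' pass, move right to (8,1)
Step 2: enter (8,1), '.' pass, move right to (8,2)
Step 3: enter (8,2), '.' pass, move right to (8,3)
Step 4: enter (8,3), '.' pass, move right to (8,4)
Step 5: enter (8,4), '.' pass, move right to (8,5)
Step 6: enter (8,5), '.' pass, move right to (8,6)
Step 7: enter (8,6), '.' pass, move right to (8,7)
Step 8: enter (8,7), '.' pass, move right to (8,8)
Step 9: at (8,8) — EXIT via right edge, pos 8

Answer: right 8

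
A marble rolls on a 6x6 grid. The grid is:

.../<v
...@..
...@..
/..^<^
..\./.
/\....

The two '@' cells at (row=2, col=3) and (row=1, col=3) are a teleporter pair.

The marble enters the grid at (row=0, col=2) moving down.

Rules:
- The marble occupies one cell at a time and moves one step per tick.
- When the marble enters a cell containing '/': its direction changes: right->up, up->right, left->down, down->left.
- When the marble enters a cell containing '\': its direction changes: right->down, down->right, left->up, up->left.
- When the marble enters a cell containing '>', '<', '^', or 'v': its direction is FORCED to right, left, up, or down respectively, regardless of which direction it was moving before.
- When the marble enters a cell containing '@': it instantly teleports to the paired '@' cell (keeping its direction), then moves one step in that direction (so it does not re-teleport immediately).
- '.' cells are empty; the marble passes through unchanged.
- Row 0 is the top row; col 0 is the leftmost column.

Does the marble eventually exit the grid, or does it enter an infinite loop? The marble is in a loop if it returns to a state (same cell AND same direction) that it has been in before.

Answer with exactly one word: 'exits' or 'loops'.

Step 1: enter (0,2), '.' pass, move down to (1,2)
Step 2: enter (1,2), '.' pass, move down to (2,2)
Step 3: enter (2,2), '.' pass, move down to (3,2)
Step 4: enter (3,2), '.' pass, move down to (4,2)
Step 5: enter (4,2), '\' deflects down->right, move right to (4,3)
Step 6: enter (4,3), '.' pass, move right to (4,4)
Step 7: enter (4,4), '/' deflects right->up, move up to (3,4)
Step 8: enter (3,4), '<' forces up->left, move left to (3,3)
Step 9: enter (3,3), '^' forces left->up, move up to (2,3)
Step 10: enter (2,3), '@' teleport (2,3)->(1,3), also enter (1,3), move up to (0,3)
Step 11: enter (0,3), '/' deflects up->right, move right to (0,4)
Step 12: enter (0,4), '<' forces right->left, move left to (0,3)
Step 13: enter (0,3), '/' deflects left->down, move down to (1,3)
Step 14: enter (1,3), '@' teleport (1,3)->(2,3), also enter (2,3), move down to (3,3)
Step 15: enter (3,3), '^' forces down->up, move up to (2,3)
Step 16: at (2,3) dir=up — LOOP DETECTED (seen before)

Answer: loops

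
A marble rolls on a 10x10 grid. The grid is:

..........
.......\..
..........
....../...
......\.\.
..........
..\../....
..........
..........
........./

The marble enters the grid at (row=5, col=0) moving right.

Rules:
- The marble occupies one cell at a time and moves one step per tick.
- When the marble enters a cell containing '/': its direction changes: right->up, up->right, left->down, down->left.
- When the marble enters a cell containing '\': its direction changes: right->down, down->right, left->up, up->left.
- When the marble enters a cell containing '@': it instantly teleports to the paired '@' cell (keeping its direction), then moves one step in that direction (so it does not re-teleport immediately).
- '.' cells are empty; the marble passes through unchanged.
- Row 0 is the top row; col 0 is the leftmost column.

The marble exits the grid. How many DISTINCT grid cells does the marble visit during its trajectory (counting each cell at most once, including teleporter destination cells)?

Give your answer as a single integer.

Step 1: enter (5,0), '.' pass, move right to (5,1)
Step 2: enter (5,1), '.' pass, move right to (5,2)
Step 3: enter (5,2), '.' pass, move right to (5,3)
Step 4: enter (5,3), '.' pass, move right to (5,4)
Step 5: enter (5,4), '.' pass, move right to (5,5)
Step 6: enter (5,5), '.' pass, move right to (5,6)
Step 7: enter (5,6), '.' pass, move right to (5,7)
Step 8: enter (5,7), '.' pass, move right to (5,8)
Step 9: enter (5,8), '.' pass, move right to (5,9)
Step 10: enter (5,9), '.' pass, move right to (5,10)
Step 11: at (5,10) — EXIT via right edge, pos 5
Distinct cells visited: 10 (path length 10)

Answer: 10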